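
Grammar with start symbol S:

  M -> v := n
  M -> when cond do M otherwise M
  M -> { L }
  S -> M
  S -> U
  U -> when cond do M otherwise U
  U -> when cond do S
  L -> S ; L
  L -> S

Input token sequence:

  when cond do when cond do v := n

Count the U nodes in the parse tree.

2

[S [U when cond do [S [U when cond do [S [M v := n]]]]]]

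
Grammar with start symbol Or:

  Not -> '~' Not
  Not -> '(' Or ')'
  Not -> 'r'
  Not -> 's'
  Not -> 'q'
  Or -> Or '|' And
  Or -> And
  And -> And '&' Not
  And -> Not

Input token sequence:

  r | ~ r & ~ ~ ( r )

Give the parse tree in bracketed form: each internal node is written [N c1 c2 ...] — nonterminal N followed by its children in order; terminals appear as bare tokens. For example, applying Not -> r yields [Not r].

Or
Or | And
And | And
Not | And
r | And
r | And & Not
r | Not & Not
r | ~ Not & Not
r | ~ r & Not
r | ~ r & ~ Not
r | ~ r & ~ ~ Not
r | ~ r & ~ ~ ( Or )
r | ~ r & ~ ~ ( And )
r | ~ r & ~ ~ ( Not )
r | ~ r & ~ ~ ( r )

[Or [Or [And [Not r]]] | [And [And [Not ~ [Not r]]] & [Not ~ [Not ~ [Not ( [Or [And [Not r]]] )]]]]]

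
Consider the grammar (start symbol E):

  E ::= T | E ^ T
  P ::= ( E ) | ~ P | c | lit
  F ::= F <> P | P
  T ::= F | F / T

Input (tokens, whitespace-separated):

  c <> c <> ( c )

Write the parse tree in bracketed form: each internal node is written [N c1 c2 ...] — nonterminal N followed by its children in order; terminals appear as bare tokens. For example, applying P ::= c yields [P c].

[E [T [F [F [F [P c]] <> [P c]] <> [P ( [E [T [F [P c]]]] )]]]]

E
T
F
F <> P
F <> P <> P
P <> P <> P
c <> P <> P
c <> c <> P
c <> c <> ( E )
c <> c <> ( T )
c <> c <> ( F )
c <> c <> ( P )
c <> c <> ( c )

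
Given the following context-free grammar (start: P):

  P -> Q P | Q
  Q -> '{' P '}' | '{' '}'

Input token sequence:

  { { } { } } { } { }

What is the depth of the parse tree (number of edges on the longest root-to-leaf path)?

[P [Q { [P [Q { }] [P [Q { }]]] }] [P [Q { }] [P [Q { }]]]]

5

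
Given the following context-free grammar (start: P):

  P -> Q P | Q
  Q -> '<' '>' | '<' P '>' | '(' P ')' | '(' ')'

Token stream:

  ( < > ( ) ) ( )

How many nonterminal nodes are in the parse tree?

8

[P [Q ( [P [Q < >] [P [Q ( )]]] )] [P [Q ( )]]]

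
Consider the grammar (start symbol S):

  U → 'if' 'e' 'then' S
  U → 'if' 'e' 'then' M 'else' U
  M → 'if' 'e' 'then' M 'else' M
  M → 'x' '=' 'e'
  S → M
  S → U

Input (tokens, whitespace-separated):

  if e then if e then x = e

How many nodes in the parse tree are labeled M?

1

[S [U if e then [S [U if e then [S [M x = e]]]]]]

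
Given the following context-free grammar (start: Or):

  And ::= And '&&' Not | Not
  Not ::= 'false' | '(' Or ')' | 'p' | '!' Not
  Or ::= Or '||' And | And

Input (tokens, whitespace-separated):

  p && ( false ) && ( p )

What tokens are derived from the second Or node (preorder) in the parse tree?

false

[Or [And [And [And [Not p]] && [Not ( [Or [And [Not false]]] )]] && [Not ( [Or [And [Not p]]] )]]]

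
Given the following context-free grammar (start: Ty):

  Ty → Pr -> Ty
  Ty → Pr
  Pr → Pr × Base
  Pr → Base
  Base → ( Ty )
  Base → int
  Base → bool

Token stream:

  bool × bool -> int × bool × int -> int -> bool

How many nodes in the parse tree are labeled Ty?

4

[Ty [Pr [Pr [Base bool]] × [Base bool]] -> [Ty [Pr [Pr [Pr [Base int]] × [Base bool]] × [Base int]] -> [Ty [Pr [Base int]] -> [Ty [Pr [Base bool]]]]]]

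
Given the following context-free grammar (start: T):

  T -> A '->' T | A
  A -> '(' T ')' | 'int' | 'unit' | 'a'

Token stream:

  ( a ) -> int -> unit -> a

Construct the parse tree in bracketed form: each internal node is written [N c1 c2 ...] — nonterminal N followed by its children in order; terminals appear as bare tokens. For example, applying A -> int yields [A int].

[T [A ( [T [A a]] )] -> [T [A int] -> [T [A unit] -> [T [A a]]]]]

T
A -> T
( T ) -> T
( A ) -> T
( a ) -> T
( a ) -> A -> T
( a ) -> int -> T
( a ) -> int -> A -> T
( a ) -> int -> unit -> T
( a ) -> int -> unit -> A
( a ) -> int -> unit -> a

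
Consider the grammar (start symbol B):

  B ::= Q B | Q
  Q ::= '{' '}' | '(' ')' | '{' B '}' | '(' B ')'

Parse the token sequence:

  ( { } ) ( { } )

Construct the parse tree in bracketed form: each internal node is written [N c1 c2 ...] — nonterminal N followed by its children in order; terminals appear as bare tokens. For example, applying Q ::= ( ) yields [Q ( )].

B
Q B
( B ) B
( Q ) B
( { } ) B
( { } ) Q
( { } ) ( B )
( { } ) ( Q )
( { } ) ( { } )

[B [Q ( [B [Q { }]] )] [B [Q ( [B [Q { }]] )]]]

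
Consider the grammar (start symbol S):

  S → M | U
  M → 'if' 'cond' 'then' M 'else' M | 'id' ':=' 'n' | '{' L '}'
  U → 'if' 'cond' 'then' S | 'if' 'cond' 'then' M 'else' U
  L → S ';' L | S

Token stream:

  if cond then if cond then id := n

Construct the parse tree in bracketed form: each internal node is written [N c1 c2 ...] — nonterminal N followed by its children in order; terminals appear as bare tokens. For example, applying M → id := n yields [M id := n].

S
U
if cond then S
if cond then U
if cond then if cond then S
if cond then if cond then M
if cond then if cond then id := n

[S [U if cond then [S [U if cond then [S [M id := n]]]]]]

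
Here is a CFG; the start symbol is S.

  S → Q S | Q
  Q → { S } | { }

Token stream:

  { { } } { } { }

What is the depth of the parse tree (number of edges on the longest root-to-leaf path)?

4

[S [Q { [S [Q { }]] }] [S [Q { }] [S [Q { }]]]]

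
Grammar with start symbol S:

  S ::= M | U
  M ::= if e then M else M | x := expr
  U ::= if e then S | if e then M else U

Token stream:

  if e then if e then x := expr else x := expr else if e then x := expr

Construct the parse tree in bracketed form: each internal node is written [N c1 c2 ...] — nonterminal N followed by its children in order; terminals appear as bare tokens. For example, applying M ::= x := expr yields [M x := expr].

[S [U if e then [M if e then [M x := expr] else [M x := expr]] else [U if e then [S [M x := expr]]]]]

S
U
if e then M else U
if e then if e then M else M else U
if e then if e then x := expr else M else U
if e then if e then x := expr else x := expr else U
if e then if e then x := expr else x := expr else if e then S
if e then if e then x := expr else x := expr else if e then M
if e then if e then x := expr else x := expr else if e then x := expr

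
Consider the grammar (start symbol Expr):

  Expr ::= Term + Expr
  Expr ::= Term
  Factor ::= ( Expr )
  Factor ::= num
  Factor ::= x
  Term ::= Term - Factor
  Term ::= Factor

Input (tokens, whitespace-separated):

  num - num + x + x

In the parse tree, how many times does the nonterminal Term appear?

[Expr [Term [Term [Factor num]] - [Factor num]] + [Expr [Term [Factor x]] + [Expr [Term [Factor x]]]]]

4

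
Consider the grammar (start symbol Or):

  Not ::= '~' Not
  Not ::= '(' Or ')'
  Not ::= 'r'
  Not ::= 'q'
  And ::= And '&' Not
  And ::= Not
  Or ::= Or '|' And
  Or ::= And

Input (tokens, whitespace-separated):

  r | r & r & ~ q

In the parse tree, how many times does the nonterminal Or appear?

[Or [Or [And [Not r]]] | [And [And [And [Not r]] & [Not r]] & [Not ~ [Not q]]]]

2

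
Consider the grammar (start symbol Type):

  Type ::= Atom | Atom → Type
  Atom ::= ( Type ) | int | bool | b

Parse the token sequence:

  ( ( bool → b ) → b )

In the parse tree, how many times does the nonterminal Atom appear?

5

[Type [Atom ( [Type [Atom ( [Type [Atom bool] → [Type [Atom b]]] )] → [Type [Atom b]]] )]]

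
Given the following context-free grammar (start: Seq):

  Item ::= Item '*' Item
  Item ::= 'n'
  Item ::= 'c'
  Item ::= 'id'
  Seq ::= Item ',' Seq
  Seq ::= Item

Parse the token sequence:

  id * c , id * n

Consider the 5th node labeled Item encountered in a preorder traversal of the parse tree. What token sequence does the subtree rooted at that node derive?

id

[Seq [Item [Item id] * [Item c]] , [Seq [Item [Item id] * [Item n]]]]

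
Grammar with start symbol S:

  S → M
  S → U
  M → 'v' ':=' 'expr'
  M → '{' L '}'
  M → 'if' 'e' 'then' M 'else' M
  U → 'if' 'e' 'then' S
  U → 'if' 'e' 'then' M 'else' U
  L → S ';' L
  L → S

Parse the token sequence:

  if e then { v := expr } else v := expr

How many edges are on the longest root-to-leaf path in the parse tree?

[S [M if e then [M { [L [S [M v := expr]]] }] else [M v := expr]]]

6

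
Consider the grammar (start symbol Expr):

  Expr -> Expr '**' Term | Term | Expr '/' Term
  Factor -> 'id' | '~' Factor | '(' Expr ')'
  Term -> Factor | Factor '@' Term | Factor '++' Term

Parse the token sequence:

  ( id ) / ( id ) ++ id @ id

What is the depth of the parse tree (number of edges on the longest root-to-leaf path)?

7

[Expr [Expr [Term [Factor ( [Expr [Term [Factor id]]] )]]] / [Term [Factor ( [Expr [Term [Factor id]]] )] ++ [Term [Factor id] @ [Term [Factor id]]]]]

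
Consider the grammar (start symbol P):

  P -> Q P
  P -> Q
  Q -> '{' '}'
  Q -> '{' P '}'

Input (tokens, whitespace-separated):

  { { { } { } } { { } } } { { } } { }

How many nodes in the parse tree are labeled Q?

9

[P [Q { [P [Q { [P [Q { }] [P [Q { }]]] }] [P [Q { [P [Q { }]] }]]] }] [P [Q { [P [Q { }]] }] [P [Q { }]]]]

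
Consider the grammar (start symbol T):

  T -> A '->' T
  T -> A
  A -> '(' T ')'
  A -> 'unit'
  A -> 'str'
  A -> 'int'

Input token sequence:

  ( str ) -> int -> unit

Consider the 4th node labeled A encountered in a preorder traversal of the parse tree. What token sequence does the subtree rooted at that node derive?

[T [A ( [T [A str]] )] -> [T [A int] -> [T [A unit]]]]

unit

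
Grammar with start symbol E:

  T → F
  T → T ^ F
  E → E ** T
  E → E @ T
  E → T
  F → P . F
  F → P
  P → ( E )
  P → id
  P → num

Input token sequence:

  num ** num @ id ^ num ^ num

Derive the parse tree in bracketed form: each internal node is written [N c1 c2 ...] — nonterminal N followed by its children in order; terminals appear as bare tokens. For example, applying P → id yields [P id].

E
E @ T
E ** T @ T
T ** T @ T
F ** T @ T
P ** T @ T
num ** T @ T
num ** F @ T
num ** P @ T
num ** num @ T
num ** num @ T ^ F
num ** num @ T ^ F ^ F
num ** num @ F ^ F ^ F
num ** num @ P ^ F ^ F
num ** num @ id ^ F ^ F
num ** num @ id ^ P ^ F
num ** num @ id ^ num ^ F
num ** num @ id ^ num ^ P
num ** num @ id ^ num ^ num

[E [E [E [T [F [P num]]]] ** [T [F [P num]]]] @ [T [T [T [F [P id]]] ^ [F [P num]]] ^ [F [P num]]]]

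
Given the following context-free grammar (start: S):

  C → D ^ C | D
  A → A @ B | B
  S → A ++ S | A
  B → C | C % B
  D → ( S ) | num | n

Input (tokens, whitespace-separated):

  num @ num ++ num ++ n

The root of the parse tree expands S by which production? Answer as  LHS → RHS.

[S [A [A [B [C [D num]]]] @ [B [C [D num]]]] ++ [S [A [B [C [D num]]]] ++ [S [A [B [C [D n]]]]]]]

S → A ++ S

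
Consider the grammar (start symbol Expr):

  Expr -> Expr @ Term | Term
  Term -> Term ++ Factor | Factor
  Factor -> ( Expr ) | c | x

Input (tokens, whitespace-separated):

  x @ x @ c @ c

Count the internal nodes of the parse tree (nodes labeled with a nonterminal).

12

[Expr [Expr [Expr [Expr [Term [Factor x]]] @ [Term [Factor x]]] @ [Term [Factor c]]] @ [Term [Factor c]]]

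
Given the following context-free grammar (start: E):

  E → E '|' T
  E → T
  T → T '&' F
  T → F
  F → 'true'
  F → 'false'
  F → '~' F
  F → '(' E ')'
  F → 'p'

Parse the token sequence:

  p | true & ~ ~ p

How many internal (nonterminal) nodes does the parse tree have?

10

[E [E [T [F p]]] | [T [T [F true]] & [F ~ [F ~ [F p]]]]]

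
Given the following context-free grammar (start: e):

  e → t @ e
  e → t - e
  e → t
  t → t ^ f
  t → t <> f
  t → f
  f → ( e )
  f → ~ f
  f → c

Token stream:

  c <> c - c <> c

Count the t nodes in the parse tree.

[e [t [t [f c]] <> [f c]] - [e [t [t [f c]] <> [f c]]]]

4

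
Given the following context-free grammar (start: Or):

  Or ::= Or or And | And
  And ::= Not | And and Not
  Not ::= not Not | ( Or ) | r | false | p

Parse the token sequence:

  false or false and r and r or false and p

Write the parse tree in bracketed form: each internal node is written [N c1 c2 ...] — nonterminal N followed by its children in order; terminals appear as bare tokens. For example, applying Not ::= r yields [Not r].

Or
Or or And
Or or And or And
And or And or And
Not or And or And
false or And or And
false or And and Not or And
false or And and Not and Not or And
false or Not and Not and Not or And
false or false and Not and Not or And
false or false and r and Not or And
false or false and r and r or And
false or false and r and r or And and Not
false or false and r and r or Not and Not
false or false and r and r or false and Not
false or false and r and r or false and p

[Or [Or [Or [And [Not false]]] or [And [And [And [Not false]] and [Not r]] and [Not r]]] or [And [And [Not false]] and [Not p]]]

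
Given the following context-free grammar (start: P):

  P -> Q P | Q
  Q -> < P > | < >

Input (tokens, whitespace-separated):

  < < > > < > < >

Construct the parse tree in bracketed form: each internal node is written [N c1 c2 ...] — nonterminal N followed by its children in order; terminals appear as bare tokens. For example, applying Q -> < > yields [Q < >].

P
Q P
< P > P
< Q > P
< < > > P
< < > > Q P
< < > > < > P
< < > > < > Q
< < > > < > < >

[P [Q < [P [Q < >]] >] [P [Q < >] [P [Q < >]]]]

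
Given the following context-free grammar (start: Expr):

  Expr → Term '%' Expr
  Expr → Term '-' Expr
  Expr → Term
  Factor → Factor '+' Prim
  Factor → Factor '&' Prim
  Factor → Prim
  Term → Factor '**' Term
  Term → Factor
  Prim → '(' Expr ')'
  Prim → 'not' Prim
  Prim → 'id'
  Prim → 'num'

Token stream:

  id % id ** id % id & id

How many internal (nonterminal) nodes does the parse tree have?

[Expr [Term [Factor [Prim id]]] % [Expr [Term [Factor [Prim id]] ** [Term [Factor [Prim id]]]] % [Expr [Term [Factor [Factor [Prim id]] & [Prim id]]]]]]

17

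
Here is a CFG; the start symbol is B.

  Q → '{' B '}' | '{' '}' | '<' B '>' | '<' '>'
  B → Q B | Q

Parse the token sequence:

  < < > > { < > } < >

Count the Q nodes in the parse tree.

5

[B [Q < [B [Q < >]] >] [B [Q { [B [Q < >]] }] [B [Q < >]]]]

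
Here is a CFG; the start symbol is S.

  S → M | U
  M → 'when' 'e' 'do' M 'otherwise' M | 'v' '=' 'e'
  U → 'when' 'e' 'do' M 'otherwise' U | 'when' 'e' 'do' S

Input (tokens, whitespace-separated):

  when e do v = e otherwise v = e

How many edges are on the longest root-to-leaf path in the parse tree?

[S [M when e do [M v = e] otherwise [M v = e]]]

3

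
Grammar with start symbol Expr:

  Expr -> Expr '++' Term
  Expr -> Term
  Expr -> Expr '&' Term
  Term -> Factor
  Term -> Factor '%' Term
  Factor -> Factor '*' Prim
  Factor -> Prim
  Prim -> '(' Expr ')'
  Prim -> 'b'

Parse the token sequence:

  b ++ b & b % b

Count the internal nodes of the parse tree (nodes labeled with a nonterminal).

15

[Expr [Expr [Expr [Term [Factor [Prim b]]]] ++ [Term [Factor [Prim b]]]] & [Term [Factor [Prim b]] % [Term [Factor [Prim b]]]]]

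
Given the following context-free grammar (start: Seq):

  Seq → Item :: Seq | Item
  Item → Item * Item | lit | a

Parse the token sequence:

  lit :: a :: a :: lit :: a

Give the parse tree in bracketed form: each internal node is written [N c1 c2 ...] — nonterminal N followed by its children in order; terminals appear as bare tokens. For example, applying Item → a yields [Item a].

[Seq [Item lit] :: [Seq [Item a] :: [Seq [Item a] :: [Seq [Item lit] :: [Seq [Item a]]]]]]

Seq
Item :: Seq
lit :: Seq
lit :: Item :: Seq
lit :: a :: Seq
lit :: a :: Item :: Seq
lit :: a :: a :: Seq
lit :: a :: a :: Item :: Seq
lit :: a :: a :: lit :: Seq
lit :: a :: a :: lit :: Item
lit :: a :: a :: lit :: a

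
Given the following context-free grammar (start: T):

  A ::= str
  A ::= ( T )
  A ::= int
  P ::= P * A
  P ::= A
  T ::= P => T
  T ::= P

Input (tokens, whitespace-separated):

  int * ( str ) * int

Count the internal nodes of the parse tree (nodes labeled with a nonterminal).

10

[T [P [P [P [A int]] * [A ( [T [P [A str]]] )]] * [A int]]]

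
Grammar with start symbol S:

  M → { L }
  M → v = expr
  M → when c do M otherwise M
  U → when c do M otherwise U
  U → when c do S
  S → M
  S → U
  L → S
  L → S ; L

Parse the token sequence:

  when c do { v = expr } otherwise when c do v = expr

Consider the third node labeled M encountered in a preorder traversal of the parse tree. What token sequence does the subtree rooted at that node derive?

[S [U when c do [M { [L [S [M v = expr]]] }] otherwise [U when c do [S [M v = expr]]]]]

v = expr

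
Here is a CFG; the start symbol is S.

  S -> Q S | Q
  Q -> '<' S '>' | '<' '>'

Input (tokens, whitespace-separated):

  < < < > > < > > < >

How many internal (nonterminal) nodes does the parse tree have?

10

[S [Q < [S [Q < [S [Q < >]] >] [S [Q < >]]] >] [S [Q < >]]]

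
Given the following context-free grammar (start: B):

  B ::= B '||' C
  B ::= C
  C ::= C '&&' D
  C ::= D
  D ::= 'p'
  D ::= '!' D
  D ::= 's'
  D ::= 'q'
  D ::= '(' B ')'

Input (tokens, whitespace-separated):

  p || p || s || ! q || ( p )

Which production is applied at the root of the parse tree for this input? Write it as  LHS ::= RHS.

[B [B [B [B [B [C [D p]]] || [C [D p]]] || [C [D s]]] || [C [D ! [D q]]]] || [C [D ( [B [C [D p]]] )]]]

B ::= B '||' C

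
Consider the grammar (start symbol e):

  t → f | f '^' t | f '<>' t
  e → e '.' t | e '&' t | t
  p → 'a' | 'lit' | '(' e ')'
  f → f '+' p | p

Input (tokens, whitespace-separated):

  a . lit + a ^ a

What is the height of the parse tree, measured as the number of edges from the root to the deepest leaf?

5

[e [e [t [f [p a]]]] . [t [f [f [p lit]] + [p a]] ^ [t [f [p a]]]]]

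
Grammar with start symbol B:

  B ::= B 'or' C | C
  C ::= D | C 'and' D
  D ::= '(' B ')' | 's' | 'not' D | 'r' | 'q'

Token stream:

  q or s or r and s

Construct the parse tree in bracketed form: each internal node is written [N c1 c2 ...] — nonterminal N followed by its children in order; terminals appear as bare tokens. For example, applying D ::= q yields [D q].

B
B or C
B or C or C
C or C or C
D or C or C
q or C or C
q or D or C
q or s or C
q or s or C and D
q or s or D and D
q or s or r and D
q or s or r and s

[B [B [B [C [D q]]] or [C [D s]]] or [C [C [D r]] and [D s]]]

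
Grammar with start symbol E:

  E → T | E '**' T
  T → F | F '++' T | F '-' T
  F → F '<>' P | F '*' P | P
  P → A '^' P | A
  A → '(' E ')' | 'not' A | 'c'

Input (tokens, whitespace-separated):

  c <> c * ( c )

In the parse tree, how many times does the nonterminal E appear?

2

[E [T [F [F [F [P [A c]]] <> [P [A c]]] * [P [A ( [E [T [F [P [A c]]]]] )]]]]]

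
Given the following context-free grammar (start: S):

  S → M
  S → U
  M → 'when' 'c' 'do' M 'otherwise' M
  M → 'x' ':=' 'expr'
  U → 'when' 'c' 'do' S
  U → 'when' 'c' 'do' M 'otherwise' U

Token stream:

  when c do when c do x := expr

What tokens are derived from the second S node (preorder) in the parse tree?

[S [U when c do [S [U when c do [S [M x := expr]]]]]]

when c do x := expr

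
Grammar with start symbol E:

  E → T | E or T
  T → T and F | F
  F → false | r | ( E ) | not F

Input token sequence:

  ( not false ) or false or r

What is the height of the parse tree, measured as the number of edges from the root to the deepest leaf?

9

[E [E [E [T [F ( [E [T [F not [F false]]]] )]]] or [T [F false]]] or [T [F r]]]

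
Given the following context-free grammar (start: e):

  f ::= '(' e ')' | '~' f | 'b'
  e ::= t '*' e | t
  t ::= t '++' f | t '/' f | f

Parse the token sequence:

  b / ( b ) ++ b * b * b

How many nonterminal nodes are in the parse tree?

16

[e [t [t [t [f b]] / [f ( [e [t [f b]]] )]] ++ [f b]] * [e [t [f b]] * [e [t [f b]]]]]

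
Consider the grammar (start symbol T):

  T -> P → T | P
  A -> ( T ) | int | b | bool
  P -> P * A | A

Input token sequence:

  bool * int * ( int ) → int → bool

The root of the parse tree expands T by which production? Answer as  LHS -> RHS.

[T [P [P [P [A bool]] * [A int]] * [A ( [T [P [A int]]] )]] → [T [P [A int]] → [T [P [A bool]]]]]

T -> P → T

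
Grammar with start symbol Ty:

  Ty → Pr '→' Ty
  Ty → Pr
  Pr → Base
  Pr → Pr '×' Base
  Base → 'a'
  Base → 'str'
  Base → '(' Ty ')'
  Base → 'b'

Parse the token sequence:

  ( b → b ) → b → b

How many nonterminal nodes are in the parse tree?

15

[Ty [Pr [Base ( [Ty [Pr [Base b]] → [Ty [Pr [Base b]]]] )]] → [Ty [Pr [Base b]] → [Ty [Pr [Base b]]]]]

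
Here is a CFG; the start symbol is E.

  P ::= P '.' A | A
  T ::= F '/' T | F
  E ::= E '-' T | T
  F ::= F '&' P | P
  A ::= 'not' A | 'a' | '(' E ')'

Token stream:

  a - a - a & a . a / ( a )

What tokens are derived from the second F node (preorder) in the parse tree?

[E [E [E [T [F [P [A a]]]]] - [T [F [P [A a]]]]] - [T [F [F [P [A a]]] & [P [P [A a]] . [A a]]] / [T [F [P [A ( [E [T [F [P [A a]]]]] )]]]]]]

a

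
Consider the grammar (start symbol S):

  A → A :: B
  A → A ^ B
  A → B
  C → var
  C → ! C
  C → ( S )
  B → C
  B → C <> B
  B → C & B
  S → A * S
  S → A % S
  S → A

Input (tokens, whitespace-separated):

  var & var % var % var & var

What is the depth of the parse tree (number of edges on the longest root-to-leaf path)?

7

[S [A [B [C var] & [B [C var]]]] % [S [A [B [C var]]] % [S [A [B [C var] & [B [C var]]]]]]]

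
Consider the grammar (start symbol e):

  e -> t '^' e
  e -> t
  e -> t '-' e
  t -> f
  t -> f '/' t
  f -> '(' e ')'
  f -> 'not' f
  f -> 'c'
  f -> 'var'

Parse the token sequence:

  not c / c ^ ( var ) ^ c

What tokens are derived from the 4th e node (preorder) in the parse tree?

[e [t [f not [f c]] / [t [f c]]] ^ [e [t [f ( [e [t [f var]]] )]] ^ [e [t [f c]]]]]

c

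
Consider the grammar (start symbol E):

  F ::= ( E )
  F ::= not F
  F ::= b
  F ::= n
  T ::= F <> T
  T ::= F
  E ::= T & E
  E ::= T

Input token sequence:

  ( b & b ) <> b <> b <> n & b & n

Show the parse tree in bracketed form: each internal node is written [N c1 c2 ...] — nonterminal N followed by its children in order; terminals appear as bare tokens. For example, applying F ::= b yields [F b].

[E [T [F ( [E [T [F b]] & [E [T [F b]]]] )] <> [T [F b] <> [T [F b] <> [T [F n]]]]] & [E [T [F b]] & [E [T [F n]]]]]

E
T & E
F <> T & E
( E ) <> T & E
( T & E ) <> T & E
( F & E ) <> T & E
( b & E ) <> T & E
( b & T ) <> T & E
( b & F ) <> T & E
( b & b ) <> T & E
( b & b ) <> F <> T & E
( b & b ) <> b <> T & E
( b & b ) <> b <> F <> T & E
( b & b ) <> b <> b <> T & E
( b & b ) <> b <> b <> F & E
( b & b ) <> b <> b <> n & E
( b & b ) <> b <> b <> n & T & E
( b & b ) <> b <> b <> n & F & E
( b & b ) <> b <> b <> n & b & E
( b & b ) <> b <> b <> n & b & T
( b & b ) <> b <> b <> n & b & F
( b & b ) <> b <> b <> n & b & n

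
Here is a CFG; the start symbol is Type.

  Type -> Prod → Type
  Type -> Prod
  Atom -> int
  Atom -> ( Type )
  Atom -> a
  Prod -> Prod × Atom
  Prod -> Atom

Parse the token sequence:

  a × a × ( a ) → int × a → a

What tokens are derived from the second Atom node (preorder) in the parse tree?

[Type [Prod [Prod [Prod [Atom a]] × [Atom a]] × [Atom ( [Type [Prod [Atom a]]] )]] → [Type [Prod [Prod [Atom int]] × [Atom a]] → [Type [Prod [Atom a]]]]]

a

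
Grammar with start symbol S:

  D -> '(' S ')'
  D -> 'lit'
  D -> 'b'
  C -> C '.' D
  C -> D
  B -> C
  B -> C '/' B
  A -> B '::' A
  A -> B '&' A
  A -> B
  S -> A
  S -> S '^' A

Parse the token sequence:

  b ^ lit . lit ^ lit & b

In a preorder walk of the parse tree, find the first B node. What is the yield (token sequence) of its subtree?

[S [S [S [A [B [C [D b]]]]] ^ [A [B [C [C [D lit]] . [D lit]]]]] ^ [A [B [C [D lit]]] & [A [B [C [D b]]]]]]

b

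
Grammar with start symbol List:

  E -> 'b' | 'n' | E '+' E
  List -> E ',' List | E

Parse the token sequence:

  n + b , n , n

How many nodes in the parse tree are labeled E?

[List [E [E n] + [E b]] , [List [E n] , [List [E n]]]]

5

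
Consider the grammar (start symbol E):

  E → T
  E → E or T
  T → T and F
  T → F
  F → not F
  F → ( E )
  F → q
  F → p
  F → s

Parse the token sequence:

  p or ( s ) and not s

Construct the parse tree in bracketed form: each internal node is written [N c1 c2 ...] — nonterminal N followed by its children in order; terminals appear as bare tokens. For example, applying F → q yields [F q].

[E [E [T [F p]]] or [T [T [F ( [E [T [F s]]] )]] and [F not [F s]]]]

E
E or T
T or T
F or T
p or T
p or T and F
p or F and F
p or ( E ) and F
p or ( T ) and F
p or ( F ) and F
p or ( s ) and F
p or ( s ) and not F
p or ( s ) and not s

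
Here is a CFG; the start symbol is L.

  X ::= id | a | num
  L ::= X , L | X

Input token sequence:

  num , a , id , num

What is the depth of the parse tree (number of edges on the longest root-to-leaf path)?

5

[L [X num] , [L [X a] , [L [X id] , [L [X num]]]]]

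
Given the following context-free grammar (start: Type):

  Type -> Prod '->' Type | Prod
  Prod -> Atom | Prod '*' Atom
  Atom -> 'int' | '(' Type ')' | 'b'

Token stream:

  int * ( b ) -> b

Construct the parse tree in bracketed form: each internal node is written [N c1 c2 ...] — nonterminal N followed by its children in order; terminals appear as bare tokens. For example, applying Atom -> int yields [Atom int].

Type
Prod -> Type
Prod * Atom -> Type
Atom * Atom -> Type
int * Atom -> Type
int * ( Type ) -> Type
int * ( Prod ) -> Type
int * ( Atom ) -> Type
int * ( b ) -> Type
int * ( b ) -> Prod
int * ( b ) -> Atom
int * ( b ) -> b

[Type [Prod [Prod [Atom int]] * [Atom ( [Type [Prod [Atom b]]] )]] -> [Type [Prod [Atom b]]]]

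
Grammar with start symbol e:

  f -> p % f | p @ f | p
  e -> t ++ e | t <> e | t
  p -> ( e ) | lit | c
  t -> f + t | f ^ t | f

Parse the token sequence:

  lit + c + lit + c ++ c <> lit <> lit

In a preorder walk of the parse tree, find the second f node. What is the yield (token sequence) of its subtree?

[e [t [f [p lit]] + [t [f [p c]] + [t [f [p lit]] + [t [f [p c]]]]]] ++ [e [t [f [p c]]] <> [e [t [f [p lit]]] <> [e [t [f [p lit]]]]]]]

c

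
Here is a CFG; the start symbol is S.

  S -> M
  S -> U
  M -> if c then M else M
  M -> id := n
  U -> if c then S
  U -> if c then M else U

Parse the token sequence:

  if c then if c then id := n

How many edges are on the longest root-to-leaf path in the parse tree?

[S [U if c then [S [U if c then [S [M id := n]]]]]]

6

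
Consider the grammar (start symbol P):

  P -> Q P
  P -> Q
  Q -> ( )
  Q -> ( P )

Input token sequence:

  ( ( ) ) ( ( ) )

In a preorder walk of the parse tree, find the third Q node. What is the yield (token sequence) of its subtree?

( ( ) )

[P [Q ( [P [Q ( )]] )] [P [Q ( [P [Q ( )]] )]]]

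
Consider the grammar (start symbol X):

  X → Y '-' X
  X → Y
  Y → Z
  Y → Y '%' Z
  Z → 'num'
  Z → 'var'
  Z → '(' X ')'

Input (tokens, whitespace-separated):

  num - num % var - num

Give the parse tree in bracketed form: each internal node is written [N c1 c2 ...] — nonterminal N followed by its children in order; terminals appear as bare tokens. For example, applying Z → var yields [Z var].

X
Y - X
Z - X
num - X
num - Y - X
num - Y % Z - X
num - Z % Z - X
num - num % Z - X
num - num % var - X
num - num % var - Y
num - num % var - Z
num - num % var - num

[X [Y [Z num]] - [X [Y [Y [Z num]] % [Z var]] - [X [Y [Z num]]]]]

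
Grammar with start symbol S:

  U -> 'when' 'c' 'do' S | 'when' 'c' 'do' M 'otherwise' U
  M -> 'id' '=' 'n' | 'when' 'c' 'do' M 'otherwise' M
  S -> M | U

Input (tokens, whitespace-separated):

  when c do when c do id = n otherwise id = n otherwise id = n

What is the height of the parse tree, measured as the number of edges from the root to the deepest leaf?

4

[S [M when c do [M when c do [M id = n] otherwise [M id = n]] otherwise [M id = n]]]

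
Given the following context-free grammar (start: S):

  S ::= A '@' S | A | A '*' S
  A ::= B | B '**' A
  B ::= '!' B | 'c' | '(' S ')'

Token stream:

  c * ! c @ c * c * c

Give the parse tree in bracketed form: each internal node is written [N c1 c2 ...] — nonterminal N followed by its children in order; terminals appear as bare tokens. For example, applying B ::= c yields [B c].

[S [A [B c]] * [S [A [B ! [B c]]] @ [S [A [B c]] * [S [A [B c]] * [S [A [B c]]]]]]]

S
A * S
B * S
c * S
c * A @ S
c * B @ S
c * ! B @ S
c * ! c @ S
c * ! c @ A * S
c * ! c @ B * S
c * ! c @ c * S
c * ! c @ c * A * S
c * ! c @ c * B * S
c * ! c @ c * c * S
c * ! c @ c * c * A
c * ! c @ c * c * B
c * ! c @ c * c * c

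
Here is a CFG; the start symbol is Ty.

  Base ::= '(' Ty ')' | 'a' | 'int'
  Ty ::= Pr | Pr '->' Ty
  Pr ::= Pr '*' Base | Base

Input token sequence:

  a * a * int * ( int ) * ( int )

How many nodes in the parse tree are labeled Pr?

[Ty [Pr [Pr [Pr [Pr [Pr [Base a]] * [Base a]] * [Base int]] * [Base ( [Ty [Pr [Base int]]] )]] * [Base ( [Ty [Pr [Base int]]] )]]]

7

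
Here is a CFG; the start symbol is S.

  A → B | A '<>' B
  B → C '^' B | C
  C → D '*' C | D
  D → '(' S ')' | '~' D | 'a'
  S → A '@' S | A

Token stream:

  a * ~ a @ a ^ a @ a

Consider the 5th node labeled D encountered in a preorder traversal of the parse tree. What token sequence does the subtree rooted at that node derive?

a

[S [A [B [C [D a] * [C [D ~ [D a]]]]]] @ [S [A [B [C [D a]] ^ [B [C [D a]]]]] @ [S [A [B [C [D a]]]]]]]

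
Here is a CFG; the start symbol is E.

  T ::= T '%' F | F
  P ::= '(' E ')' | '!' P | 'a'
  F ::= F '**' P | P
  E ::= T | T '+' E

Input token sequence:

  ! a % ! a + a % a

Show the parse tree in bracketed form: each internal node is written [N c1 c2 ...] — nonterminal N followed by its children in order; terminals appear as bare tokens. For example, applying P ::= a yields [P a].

[E [T [T [F [P ! [P a]]]] % [F [P ! [P a]]]] + [E [T [T [F [P a]]] % [F [P a]]]]]

E
T + E
T % F + E
F % F + E
P % F + E
! P % F + E
! a % F + E
! a % P + E
! a % ! P + E
! a % ! a + E
! a % ! a + T
! a % ! a + T % F
! a % ! a + F % F
! a % ! a + P % F
! a % ! a + a % F
! a % ! a + a % P
! a % ! a + a % a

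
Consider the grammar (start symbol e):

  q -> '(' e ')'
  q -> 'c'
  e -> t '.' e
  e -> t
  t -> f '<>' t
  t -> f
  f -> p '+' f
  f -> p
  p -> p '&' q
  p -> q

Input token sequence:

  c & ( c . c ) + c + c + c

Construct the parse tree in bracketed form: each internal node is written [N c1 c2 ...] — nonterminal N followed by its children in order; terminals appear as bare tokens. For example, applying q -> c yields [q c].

[e [t [f [p [p [q c]] & [q ( [e [t [f [p [q c]]]] . [e [t [f [p [q c]]]]]] )]] + [f [p [q c]] + [f [p [q c]] + [f [p [q c]]]]]]]]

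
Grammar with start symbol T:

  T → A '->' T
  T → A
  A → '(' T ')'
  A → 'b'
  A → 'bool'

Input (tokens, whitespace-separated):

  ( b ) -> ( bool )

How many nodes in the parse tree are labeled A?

4

[T [A ( [T [A b]] )] -> [T [A ( [T [A bool]] )]]]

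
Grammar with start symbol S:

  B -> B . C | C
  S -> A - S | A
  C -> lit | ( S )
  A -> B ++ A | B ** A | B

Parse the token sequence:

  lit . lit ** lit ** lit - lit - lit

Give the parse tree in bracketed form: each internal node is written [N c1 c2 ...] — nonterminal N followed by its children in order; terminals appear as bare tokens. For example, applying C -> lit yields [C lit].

[S [A [B [B [C lit]] . [C lit]] ** [A [B [C lit]] ** [A [B [C lit]]]]] - [S [A [B [C lit]]] - [S [A [B [C lit]]]]]]

S
A - S
B ** A - S
B . C ** A - S
C . C ** A - S
lit . C ** A - S
lit . lit ** A - S
lit . lit ** B ** A - S
lit . lit ** C ** A - S
lit . lit ** lit ** A - S
lit . lit ** lit ** B - S
lit . lit ** lit ** C - S
lit . lit ** lit ** lit - S
lit . lit ** lit ** lit - A - S
lit . lit ** lit ** lit - B - S
lit . lit ** lit ** lit - C - S
lit . lit ** lit ** lit - lit - S
lit . lit ** lit ** lit - lit - A
lit . lit ** lit ** lit - lit - B
lit . lit ** lit ** lit - lit - C
lit . lit ** lit ** lit - lit - lit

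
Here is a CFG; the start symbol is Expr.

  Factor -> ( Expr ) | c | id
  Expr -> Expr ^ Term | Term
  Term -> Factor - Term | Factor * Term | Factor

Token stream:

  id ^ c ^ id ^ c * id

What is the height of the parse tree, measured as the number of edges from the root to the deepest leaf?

6

[Expr [Expr [Expr [Expr [Term [Factor id]]] ^ [Term [Factor c]]] ^ [Term [Factor id]]] ^ [Term [Factor c] * [Term [Factor id]]]]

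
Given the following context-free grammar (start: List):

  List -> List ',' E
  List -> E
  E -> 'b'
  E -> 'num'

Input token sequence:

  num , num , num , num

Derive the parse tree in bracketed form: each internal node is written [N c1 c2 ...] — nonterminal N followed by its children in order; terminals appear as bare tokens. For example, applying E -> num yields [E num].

[List [List [List [List [E num]] , [E num]] , [E num]] , [E num]]

List
List , E
List , E , E
List , E , E , E
E , E , E , E
num , E , E , E
num , num , E , E
num , num , num , E
num , num , num , num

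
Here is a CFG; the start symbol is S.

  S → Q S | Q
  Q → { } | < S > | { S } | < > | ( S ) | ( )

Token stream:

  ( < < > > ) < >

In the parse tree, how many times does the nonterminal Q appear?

4

[S [Q ( [S [Q < [S [Q < >]] >]] )] [S [Q < >]]]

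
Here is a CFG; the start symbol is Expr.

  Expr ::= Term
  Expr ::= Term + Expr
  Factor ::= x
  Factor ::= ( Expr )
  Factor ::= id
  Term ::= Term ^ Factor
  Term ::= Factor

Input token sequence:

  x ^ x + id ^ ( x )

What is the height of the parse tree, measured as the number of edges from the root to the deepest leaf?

[Expr [Term [Term [Factor x]] ^ [Factor x]] + [Expr [Term [Term [Factor id]] ^ [Factor ( [Expr [Term [Factor x]]] )]]]]

7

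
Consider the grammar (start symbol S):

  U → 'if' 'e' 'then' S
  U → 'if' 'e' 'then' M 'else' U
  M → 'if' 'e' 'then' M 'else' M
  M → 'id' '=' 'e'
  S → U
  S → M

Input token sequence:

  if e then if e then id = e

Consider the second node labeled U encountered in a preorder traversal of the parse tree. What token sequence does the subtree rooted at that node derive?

[S [U if e then [S [U if e then [S [M id = e]]]]]]

if e then id = e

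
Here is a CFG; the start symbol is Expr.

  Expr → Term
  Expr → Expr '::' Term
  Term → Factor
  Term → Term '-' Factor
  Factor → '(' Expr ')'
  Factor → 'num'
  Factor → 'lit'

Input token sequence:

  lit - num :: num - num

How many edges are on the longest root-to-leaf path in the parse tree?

[Expr [Expr [Term [Term [Factor lit]] - [Factor num]]] :: [Term [Term [Factor num]] - [Factor num]]]

5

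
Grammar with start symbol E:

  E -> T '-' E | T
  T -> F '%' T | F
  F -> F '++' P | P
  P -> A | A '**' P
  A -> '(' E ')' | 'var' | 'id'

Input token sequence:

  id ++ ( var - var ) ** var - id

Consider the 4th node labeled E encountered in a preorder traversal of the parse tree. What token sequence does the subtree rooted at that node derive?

[E [T [F [F [P [A id]]] ++ [P [A ( [E [T [F [P [A var]]]] - [E [T [F [P [A var]]]]]] )] ** [P [A var]]]]] - [E [T [F [P [A id]]]]]]

id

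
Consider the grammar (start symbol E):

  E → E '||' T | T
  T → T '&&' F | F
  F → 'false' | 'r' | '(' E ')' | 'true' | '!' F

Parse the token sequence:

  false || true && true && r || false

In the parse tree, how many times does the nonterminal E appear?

3

[E [E [E [T [F false]]] || [T [T [T [F true]] && [F true]] && [F r]]] || [T [F false]]]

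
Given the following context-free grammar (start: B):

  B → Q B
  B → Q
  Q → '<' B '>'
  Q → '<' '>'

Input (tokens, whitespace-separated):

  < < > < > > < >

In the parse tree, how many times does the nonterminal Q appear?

4

[B [Q < [B [Q < >] [B [Q < >]]] >] [B [Q < >]]]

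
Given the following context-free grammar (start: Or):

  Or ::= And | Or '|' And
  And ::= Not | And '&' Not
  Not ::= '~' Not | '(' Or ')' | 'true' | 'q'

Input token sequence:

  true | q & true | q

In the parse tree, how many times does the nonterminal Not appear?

4

[Or [Or [Or [And [Not true]]] | [And [And [Not q]] & [Not true]]] | [And [Not q]]]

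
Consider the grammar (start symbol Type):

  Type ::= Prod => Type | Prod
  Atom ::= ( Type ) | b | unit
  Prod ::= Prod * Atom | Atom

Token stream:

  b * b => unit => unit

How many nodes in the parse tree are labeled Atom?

[Type [Prod [Prod [Atom b]] * [Atom b]] => [Type [Prod [Atom unit]] => [Type [Prod [Atom unit]]]]]

4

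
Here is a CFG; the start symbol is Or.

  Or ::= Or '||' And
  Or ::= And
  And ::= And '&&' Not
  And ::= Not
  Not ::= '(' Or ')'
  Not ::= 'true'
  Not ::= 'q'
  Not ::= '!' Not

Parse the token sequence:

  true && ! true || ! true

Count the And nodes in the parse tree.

3

[Or [Or [And [And [Not true]] && [Not ! [Not true]]]] || [And [Not ! [Not true]]]]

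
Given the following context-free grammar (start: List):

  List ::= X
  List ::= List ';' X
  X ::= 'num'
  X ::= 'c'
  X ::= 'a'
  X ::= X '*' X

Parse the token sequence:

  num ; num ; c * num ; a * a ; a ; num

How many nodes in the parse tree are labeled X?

10

[List [List [List [List [List [List [X num]] ; [X num]] ; [X [X c] * [X num]]] ; [X [X a] * [X a]]] ; [X a]] ; [X num]]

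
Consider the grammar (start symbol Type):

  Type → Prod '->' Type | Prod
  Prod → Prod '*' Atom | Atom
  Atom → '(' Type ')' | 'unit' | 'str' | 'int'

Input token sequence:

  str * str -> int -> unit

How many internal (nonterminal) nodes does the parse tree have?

11

[Type [Prod [Prod [Atom str]] * [Atom str]] -> [Type [Prod [Atom int]] -> [Type [Prod [Atom unit]]]]]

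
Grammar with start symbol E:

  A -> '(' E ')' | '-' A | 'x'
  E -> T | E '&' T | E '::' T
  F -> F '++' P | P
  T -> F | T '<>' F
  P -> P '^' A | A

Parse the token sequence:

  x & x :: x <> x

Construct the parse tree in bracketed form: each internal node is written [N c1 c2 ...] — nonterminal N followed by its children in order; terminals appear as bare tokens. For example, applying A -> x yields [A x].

E
E :: T
E & T :: T
T & T :: T
F & T :: T
P & T :: T
A & T :: T
x & T :: T
x & F :: T
x & P :: T
x & A :: T
x & x :: T
x & x :: T <> F
x & x :: F <> F
x & x :: P <> F
x & x :: A <> F
x & x :: x <> F
x & x :: x <> P
x & x :: x <> A
x & x :: x <> x

[E [E [E [T [F [P [A x]]]]] & [T [F [P [A x]]]]] :: [T [T [F [P [A x]]]] <> [F [P [A x]]]]]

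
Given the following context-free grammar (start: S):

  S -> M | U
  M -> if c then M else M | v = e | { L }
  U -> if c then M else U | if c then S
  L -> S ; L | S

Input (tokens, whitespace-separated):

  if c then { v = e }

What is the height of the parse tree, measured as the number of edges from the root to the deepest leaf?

[S [U if c then [S [M { [L [S [M v = e]]] }]]]]

7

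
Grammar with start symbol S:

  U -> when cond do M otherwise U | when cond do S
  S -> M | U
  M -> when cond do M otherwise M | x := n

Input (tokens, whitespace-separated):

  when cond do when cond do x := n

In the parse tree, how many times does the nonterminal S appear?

[S [U when cond do [S [U when cond do [S [M x := n]]]]]]

3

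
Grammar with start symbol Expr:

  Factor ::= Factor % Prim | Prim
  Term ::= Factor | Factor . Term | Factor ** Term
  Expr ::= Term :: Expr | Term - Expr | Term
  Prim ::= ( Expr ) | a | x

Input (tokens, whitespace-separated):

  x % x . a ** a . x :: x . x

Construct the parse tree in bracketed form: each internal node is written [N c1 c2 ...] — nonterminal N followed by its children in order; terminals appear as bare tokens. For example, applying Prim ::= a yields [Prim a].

[Expr [Term [Factor [Factor [Prim x]] % [Prim x]] . [Term [Factor [Prim a]] ** [Term [Factor [Prim a]] . [Term [Factor [Prim x]]]]]] :: [Expr [Term [Factor [Prim x]] . [Term [Factor [Prim x]]]]]]

Expr
Term :: Expr
Factor . Term :: Expr
Factor % Prim . Term :: Expr
Prim % Prim . Term :: Expr
x % Prim . Term :: Expr
x % x . Term :: Expr
x % x . Factor ** Term :: Expr
x % x . Prim ** Term :: Expr
x % x . a ** Term :: Expr
x % x . a ** Factor . Term :: Expr
x % x . a ** Prim . Term :: Expr
x % x . a ** a . Term :: Expr
x % x . a ** a . Factor :: Expr
x % x . a ** a . Prim :: Expr
x % x . a ** a . x :: Expr
x % x . a ** a . x :: Term
x % x . a ** a . x :: Factor . Term
x % x . a ** a . x :: Prim . Term
x % x . a ** a . x :: x . Term
x % x . a ** a . x :: x . Factor
x % x . a ** a . x :: x . Prim
x % x . a ** a . x :: x . x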